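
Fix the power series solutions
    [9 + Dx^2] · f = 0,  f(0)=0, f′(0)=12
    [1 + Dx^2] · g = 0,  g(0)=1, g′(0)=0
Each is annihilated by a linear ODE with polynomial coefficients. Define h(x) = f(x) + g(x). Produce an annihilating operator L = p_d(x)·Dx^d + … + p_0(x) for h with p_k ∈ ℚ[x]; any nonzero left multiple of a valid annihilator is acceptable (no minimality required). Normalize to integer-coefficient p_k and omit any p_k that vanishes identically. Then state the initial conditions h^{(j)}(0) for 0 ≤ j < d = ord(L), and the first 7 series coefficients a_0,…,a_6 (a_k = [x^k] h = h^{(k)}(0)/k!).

f: a_k = 0, 12, 0, -18, 0, 81/10, 0, …
g: a_k = 1, 0, -1/2, 0, 1/24, 0, -1/720, …
f+g: L₀ = lclm(L_f,L_g), ord ≤ 2+2.
L = 9 + 10·Dx^2 + Dx^4  (order 4).
h: a_k = 1, 12, -1/2, -18, 1/24, 81/10, -1/720, …
ICs: h(0) = 1, h′(0) = 12, h′′(0) = -1, h′′′(0) = -108.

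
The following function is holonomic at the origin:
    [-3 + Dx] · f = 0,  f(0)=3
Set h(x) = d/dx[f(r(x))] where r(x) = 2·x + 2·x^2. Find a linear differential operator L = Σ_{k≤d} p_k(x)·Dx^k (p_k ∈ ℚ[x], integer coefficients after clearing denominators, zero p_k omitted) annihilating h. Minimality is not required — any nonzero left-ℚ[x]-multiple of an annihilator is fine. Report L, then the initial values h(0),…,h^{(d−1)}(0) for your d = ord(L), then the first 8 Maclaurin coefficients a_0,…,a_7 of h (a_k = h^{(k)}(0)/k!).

L = (8 + 24·x + 24·x^2) + (-1 - 2·x)·Dx  (order 1).
h: a_k = 18, 144, 648, 2160, 5832, 67392/5, 137376/5, 1767744/35, …
ICs: h(0) = 18.

f: a_k = 3, 9, 27/2, 27/2, 81/8, 243/40, 243/80, 729/560, …
L₀ from L_f via x↦r, Dx↦r'^{-1}Dx.
h=h₀': d/dx-closure on L₀ ⇒ L.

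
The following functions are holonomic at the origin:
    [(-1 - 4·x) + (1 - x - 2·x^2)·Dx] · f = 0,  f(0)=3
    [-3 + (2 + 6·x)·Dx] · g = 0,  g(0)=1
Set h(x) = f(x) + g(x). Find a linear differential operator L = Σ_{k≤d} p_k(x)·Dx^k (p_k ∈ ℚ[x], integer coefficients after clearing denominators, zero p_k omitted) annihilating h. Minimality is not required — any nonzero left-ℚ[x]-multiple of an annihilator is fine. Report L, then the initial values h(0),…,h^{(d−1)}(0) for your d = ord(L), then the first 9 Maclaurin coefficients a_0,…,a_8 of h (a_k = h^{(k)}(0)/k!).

f: a_k = 3, 3, 9, 15, 33, 63, 129, 255, 513, …
g: a_k = 1, 3/2, -9/8, 27/16, -405/128, 1701/256, -15309/1024, 72171/2048, -2814669/32768, …
L₀ := lclm(L_f,L_g); ord L₀ ≤ 1+1.
L = (-45 - 207·x - 306·x^2 - 360·x^3) + (33 + 174·x + 573·x^2 + 1044·x^3 + 900·x^4)·Dx + (2 - 30·x - 138·x^2 + 38·x^3 + 504·x^4 + 360·x^5)·Dx^2  (order 2).
h: a_k = 4, 9/2, 63/8, 267/16, 3819/128, 17829/256, 116787/1024, 594411/2048, 13995315/32768, …
ICs: h(0) = 4, h′(0) = 9/2.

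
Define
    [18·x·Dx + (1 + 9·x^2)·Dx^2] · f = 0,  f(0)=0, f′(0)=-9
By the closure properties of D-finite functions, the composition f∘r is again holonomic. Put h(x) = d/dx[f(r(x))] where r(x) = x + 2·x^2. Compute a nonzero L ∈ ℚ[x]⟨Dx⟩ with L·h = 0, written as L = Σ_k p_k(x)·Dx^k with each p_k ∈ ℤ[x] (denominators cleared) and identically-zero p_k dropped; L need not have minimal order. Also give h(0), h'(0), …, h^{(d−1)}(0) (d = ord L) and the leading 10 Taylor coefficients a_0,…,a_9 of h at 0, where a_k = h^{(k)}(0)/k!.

L = (-4 + 18·x + 144·x^2 + 432·x^3 + 432·x^4) + (1 + 4·x + 9·x^2 + 72·x^3 + 180·x^4 + 144·x^5)·Dx  (order 1).
h: a_k = -9, -36, 81, 648, 891, -7452, -34263, 11664, 544563, 1396764, …
ICs: h(0) = -9.

f: a_k = 0, -9, 0, 27, 0, -729/5, 0, 6561/7, 0, -6561, …
h₀=f(r): pull back L_f along r ⇒ L₀.
Differentiate: ansatz ord ≤ ord L₀ ⇒ L.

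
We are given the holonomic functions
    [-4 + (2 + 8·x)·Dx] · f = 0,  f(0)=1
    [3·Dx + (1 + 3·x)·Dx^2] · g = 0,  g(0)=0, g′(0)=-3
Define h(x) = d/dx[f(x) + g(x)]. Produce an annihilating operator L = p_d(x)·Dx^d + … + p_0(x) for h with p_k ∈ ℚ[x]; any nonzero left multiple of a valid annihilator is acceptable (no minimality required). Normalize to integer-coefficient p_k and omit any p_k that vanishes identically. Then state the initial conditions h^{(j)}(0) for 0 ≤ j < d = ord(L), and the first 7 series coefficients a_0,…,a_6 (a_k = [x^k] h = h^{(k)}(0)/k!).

f: a_k = 1, 2, -2, 4, -10, 28, -84, …
g: a_k = 0, -3, 9/2, -9, 81/4, -243/5, 243/2, …
Weyl lclm of L_f,L_g ⇒ L₀ (ord ≤ 3).
h₀' ⇒ L via d/dx closure of L₀.
L = 36·x + (6 + 72·x + 180·x^2)·Dx + (1 + 13·x + 54·x^2 + 72·x^3)·Dx^2  (order 2).
h: a_k = -1, 5, -15, 41, -103, 225, -339, …
ICs: h(0) = -1, h′(0) = 5.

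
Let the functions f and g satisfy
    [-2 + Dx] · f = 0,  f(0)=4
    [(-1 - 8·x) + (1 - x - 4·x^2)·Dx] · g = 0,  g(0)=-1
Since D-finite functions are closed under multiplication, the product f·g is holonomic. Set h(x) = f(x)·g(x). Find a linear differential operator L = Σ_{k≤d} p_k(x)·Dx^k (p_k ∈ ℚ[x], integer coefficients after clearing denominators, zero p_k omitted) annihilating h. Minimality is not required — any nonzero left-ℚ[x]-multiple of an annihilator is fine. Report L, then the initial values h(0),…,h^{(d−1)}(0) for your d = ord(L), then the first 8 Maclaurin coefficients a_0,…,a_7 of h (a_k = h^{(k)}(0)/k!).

f: a_k = 4, 8, 8, 16/3, 8/3, 16/15, 16/45, 32/315, …
g: a_k = -1, -1, -5, -9, -29, -65, -181, -441, …
Sym-product of L_f,L_g gives L₀ (≤ ord 1).
L = (3 + 6·x - 8·x^2) + (-1 + x + 4·x^2)·Dx  (order 1).
h: a_k = -4, -12, -36, -268/3, -236, -2972/5, -69244/45, -137076/35, …
ICs: h(0) = -4.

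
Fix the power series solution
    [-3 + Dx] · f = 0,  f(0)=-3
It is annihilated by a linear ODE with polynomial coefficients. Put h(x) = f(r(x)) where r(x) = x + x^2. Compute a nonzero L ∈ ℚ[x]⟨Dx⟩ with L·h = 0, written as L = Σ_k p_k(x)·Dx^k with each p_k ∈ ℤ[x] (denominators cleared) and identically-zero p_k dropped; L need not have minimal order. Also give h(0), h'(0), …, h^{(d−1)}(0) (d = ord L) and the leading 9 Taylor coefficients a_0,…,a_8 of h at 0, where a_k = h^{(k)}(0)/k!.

L = (-3 - 6·x) + Dx  (order 1).
h: a_k = -3, -9, -45/2, -81/2, -513/8, -3483/40, -8613/80, -13527/112, -564651/4480, …
ICs: h(0) = -3.

f: a_k = -3, -9, -27/2, -27/2, -81/8, -243/40, -243/80, -729/560, -2187/4480, …
Substitute x→r, Dx→(1/r')Dx; clear ⇒ L₀.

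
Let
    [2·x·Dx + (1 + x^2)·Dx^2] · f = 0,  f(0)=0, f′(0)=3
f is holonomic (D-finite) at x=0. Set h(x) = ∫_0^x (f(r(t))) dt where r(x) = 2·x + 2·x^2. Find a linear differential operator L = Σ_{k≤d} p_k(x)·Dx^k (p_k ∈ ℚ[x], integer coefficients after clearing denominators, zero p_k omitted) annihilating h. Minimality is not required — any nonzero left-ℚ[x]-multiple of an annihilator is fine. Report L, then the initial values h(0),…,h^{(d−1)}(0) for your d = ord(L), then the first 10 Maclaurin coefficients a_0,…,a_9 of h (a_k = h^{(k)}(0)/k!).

f: a_k = 0, 3, 0, -1, 0, 3/5, 0, -3/7, 0, 1/3, …
h₀=f(r): pull back L_f along r ⇒ L₀.
h=∫₀ˣh₀: take L = L₀·Dx.
L = (-2 + 8·x + 32·x^2 + 48·x^3 + 24·x^4)·Dx^2 + (1 + 2·x + 4·x^2 + 16·x^3 + 20·x^4 + 8·x^5)·Dx^3  (order 3).
h: a_k = 0, 0, 3, 2, -2, -24/5, -4/5, 88/7, 120/7, -64/3, …
ICs: h(0) = 0, h′(0) = 0, h′′(0) = 6.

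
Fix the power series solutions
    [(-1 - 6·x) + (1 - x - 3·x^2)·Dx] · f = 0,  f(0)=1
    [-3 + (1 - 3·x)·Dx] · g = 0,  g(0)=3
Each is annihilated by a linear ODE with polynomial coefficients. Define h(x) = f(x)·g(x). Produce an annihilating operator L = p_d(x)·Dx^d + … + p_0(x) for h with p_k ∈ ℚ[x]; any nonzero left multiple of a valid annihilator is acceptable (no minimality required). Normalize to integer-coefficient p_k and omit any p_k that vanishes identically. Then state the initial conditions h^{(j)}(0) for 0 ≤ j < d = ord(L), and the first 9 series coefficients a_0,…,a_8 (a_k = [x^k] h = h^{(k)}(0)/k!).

L = (-4 + 27·x^2) + (1 - 4·x + 9·x^3)·Dx  (order 1).
h: a_k = 3, 12, 48, 165, 552, 1776, 5619, 17508, 54048, …
ICs: h(0) = 3.

f: a_k = 1, 1, 4, 7, 19, 40, 97, 217, 508, …
g: a_k = 3, 9, 27, 81, 243, 729, 2187, 6561, 19683, …
Sym-product of L_f,L_g gives L₀ (≤ ord 1).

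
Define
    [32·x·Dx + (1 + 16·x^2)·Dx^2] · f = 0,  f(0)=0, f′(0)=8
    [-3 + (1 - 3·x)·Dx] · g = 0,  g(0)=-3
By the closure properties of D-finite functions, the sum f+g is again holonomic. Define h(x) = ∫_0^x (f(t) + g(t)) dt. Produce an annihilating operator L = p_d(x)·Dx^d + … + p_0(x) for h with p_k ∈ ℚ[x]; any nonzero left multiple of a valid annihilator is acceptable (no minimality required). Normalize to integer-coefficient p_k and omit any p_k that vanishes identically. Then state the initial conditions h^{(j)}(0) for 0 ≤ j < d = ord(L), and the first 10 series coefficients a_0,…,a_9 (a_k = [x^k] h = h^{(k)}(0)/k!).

f: a_k = 0, 8, 0, -128/3, 0, 2048/5, 0, -32768/7, 0, 524288/9, …
g: a_k = -3, -9, -27, -81, -243, -729, -2187, -6561, -19683, -59049, …
h₀=f+g: left-lcm gives L₀, ord ≤ 3.
Integrate: L := L₀·Dx.
L = (96 - 1152·x - 4608·x^2)·Dx^2 + (-43 + 96·x - 240·x^2 - 4608·x^3)·Dx^3 + (3 + 7·x + 112·x^3 - 768·x^4)·Dx^4  (order 4).
h: a_k = 0, -3, -1/2, -9, -371/12, -243/5, -1597/30, -2187/7, -78695/56, -2187, …
ICs: h(0) = 0, h′(0) = -3, h′′(0) = -1, h′′′(0) = -54.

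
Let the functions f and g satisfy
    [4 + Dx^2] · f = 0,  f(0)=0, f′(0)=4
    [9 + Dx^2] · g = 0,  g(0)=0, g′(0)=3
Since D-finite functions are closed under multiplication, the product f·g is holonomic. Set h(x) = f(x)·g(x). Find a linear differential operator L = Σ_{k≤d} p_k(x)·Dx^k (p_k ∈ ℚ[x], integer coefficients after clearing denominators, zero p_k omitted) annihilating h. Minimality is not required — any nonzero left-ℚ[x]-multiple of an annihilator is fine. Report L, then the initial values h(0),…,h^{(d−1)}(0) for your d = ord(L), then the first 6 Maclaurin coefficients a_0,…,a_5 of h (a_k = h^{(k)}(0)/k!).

L = 25 + 26·Dx^2 + Dx^4  (order 4).
h: a_k = 0, 0, 12, 0, -26, 0, …
ICs: h(0) = 0, h′(0) = 0, h′′(0) = 24, h′′′(0) = 0.

f: a_k = 0, 4, 0, -8/3, 0, 8/15, …
g: a_k = 0, 3, 0, -9/2, 0, 81/40, …
Product ⇒ symmetric product L₀, ord ≤ 4.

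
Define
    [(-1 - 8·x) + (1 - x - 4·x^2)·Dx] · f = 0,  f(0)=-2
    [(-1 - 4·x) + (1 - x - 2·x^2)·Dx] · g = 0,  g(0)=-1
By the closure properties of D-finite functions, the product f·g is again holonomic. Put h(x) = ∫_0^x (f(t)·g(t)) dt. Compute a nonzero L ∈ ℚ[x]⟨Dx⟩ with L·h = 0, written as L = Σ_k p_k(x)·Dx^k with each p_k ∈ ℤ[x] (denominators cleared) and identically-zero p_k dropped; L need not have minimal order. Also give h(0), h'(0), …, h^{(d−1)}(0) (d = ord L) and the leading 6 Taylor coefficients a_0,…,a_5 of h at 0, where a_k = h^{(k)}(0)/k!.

f: a_k = -2, -2, -10, -18, -58, -130, …
g: a_k = -1, -1, -3, -5, -11, -21, …
h₀=f·g: eliminate ⇒ L₀, order ≤ 1·1.
h=∫₀ˣh₀: take L = L₀·Dx.
L = (-2 - 10·x + 18·x^2 + 32·x^3)·Dx + (1 - 2·x - 5·x^2 + 6·x^3 + 8·x^4)·Dx^2  (order 2).
h: a_k = 0, 2, 2, 6, 11, 138/5, …
ICs: h(0) = 0, h′(0) = 2.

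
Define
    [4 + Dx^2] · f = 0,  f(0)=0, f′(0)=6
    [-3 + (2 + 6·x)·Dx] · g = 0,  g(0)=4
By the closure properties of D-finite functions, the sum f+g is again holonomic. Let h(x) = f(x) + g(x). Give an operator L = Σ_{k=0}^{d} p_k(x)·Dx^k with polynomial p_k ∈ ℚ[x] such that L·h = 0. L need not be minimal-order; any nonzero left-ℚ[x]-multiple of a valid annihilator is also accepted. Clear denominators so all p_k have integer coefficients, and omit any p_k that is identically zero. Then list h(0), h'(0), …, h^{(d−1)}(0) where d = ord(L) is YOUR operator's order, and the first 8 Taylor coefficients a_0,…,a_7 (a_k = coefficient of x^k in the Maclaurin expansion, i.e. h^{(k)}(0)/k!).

L = (-516 - 1152·x - 1728·x^2) + (56 + 936·x + 3456·x^2 + 3456·x^3)·Dx + (-129 - 288·x - 432·x^2)·Dx^2 + (14 + 234·x + 864·x^2 + 864·x^3)·Dx^3  (order 3).
h: a_k = 4, 12, -9/2, 11/4, -405/32, 8761/320, -15309/256, 7573859/53760, …
ICs: h(0) = 4, h′(0) = 12, h′′(0) = -9.

f: a_k = 0, 6, 0, -4, 0, 4/5, 0, -8/105, …
g: a_k = 4, 6, -9/2, 27/4, -405/32, 1701/64, -15309/256, 72171/512, …
Sum ⇒ L₀ = lclm(L_f,L_g) in ℚ(x)⟨Dx⟩.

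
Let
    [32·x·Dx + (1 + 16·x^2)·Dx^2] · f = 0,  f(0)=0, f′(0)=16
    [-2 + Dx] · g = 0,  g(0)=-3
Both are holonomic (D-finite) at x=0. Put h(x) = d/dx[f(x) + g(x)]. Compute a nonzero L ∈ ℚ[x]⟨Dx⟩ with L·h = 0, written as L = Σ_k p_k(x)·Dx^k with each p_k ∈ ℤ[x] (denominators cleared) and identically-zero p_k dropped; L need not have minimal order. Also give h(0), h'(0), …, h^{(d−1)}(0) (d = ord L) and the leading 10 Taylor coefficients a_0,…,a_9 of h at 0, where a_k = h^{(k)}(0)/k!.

L = (32 - 64·x - 1536·x^2 - 1024·x^3) + (-18 + 704·x^2 - 512·x^4)·Dx + (1 + 16·x + 32·x^2 + 256·x^3 + 256·x^4)·Dx^2  (order 2).
h: a_k = 10, -12, -268, -8, 4092, -8/5, -983048/15, -16/105, 110100476/105, -8/945, …
ICs: h(0) = 10, h′(0) = -12.

f: a_k = 0, 16, 0, -256/3, 0, 4096/5, 0, -65536/7, 0, 1048576/9, …
g: a_k = -3, -6, -6, -4, -2, -4/5, -4/15, -8/105, -2/105, -4/945, …
f+g: L₀ = lclm(L_f,L_g), ord ≤ 2+1.
h=h₀': d/dx-closure on L₀ ⇒ L.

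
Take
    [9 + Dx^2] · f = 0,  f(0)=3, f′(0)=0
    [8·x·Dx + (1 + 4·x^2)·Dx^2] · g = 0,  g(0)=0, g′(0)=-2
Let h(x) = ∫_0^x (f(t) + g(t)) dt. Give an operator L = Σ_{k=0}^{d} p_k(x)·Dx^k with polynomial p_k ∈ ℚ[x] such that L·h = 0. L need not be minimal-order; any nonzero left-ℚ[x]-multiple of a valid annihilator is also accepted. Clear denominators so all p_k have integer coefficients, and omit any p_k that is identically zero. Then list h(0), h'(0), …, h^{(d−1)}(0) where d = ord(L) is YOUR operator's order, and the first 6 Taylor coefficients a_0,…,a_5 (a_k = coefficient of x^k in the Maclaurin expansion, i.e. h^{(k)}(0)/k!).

f: a_k = 3, 0, -27/2, 0, 81/8, 0, …
g: a_k = 0, -2, 0, 8/3, 0, -32/5, …
Weyl lclm of L_f,L_g ⇒ L₀ (ord ≤ 4).
∫: right-multiply L₀ by Dx.
L = (-2808·x + 19008·x^3 + 10368·x^5)·Dx^2 + (9 + 1548·x^2 + 7344·x^4 + 5184·x^6)·Dx^3 + (-312·x + 2112·x^3 + 1152·x^5)·Dx^4 + (1 + 172·x^2 + 816·x^4 + 576·x^6)·Dx^5  (order 5).
h: a_k = 0, 3, -1, -9/2, 2/3, 81/40, …
ICs: h(0) = 0, h′(0) = 3, h′′(0) = -2, h′′′(0) = -27, h′′′′(0) = 16.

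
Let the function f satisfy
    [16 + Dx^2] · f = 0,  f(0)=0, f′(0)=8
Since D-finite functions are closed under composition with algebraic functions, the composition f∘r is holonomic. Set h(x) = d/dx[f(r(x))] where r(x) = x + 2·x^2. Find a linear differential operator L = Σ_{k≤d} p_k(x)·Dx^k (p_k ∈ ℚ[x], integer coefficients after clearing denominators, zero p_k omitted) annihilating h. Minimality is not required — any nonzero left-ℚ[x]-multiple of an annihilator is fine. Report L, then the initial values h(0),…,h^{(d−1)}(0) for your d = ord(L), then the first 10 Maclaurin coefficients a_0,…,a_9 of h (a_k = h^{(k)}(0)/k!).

f: a_k = 0, 8, 0, -64/3, 0, 256/15, 0, -2048/315, 0, 4096/2835, …
Change of var in L_f (x↦r) gives L₀.
Derive L from L₀ (diff closure).
L = (64 + 256·x + 1536·x^2 + 4096·x^3 + 4096·x^4) + (-12 - 48·x)·Dx + (1 + 8·x + 16·x^2)·Dx^2  (order 2).
h: a_k = 8, 32, -64, -512, -3584/3, 0, 212992/45, 458752/45, 2326528/315, -262144/21, …
ICs: h(0) = 8, h′(0) = 32.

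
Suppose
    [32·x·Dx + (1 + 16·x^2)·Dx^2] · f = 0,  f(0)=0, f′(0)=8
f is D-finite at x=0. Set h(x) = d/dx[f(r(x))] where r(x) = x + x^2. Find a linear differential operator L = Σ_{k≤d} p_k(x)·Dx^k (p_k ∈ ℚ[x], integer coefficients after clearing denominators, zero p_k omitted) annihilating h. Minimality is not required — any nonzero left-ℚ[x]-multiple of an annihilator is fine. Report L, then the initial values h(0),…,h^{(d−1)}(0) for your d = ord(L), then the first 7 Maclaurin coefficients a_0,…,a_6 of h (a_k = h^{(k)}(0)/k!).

f: a_k = 0, 8, 0, -128/3, 0, 2048/5, 0, …
h₀=f(r): pull back L_f along r ⇒ L₀.
h=h₀': d/dx-closure on L₀ ⇒ L.
L = (-2 + 32·x + 128·x^2 + 192·x^3 + 96·x^4) + (1 + 2·x + 16·x^2 + 64·x^3 + 80·x^4 + 32·x^5)·Dx  (order 1).
h: a_k = 8, 16, -128, -512, 1408, 12032, -4096, …
ICs: h(0) = 8.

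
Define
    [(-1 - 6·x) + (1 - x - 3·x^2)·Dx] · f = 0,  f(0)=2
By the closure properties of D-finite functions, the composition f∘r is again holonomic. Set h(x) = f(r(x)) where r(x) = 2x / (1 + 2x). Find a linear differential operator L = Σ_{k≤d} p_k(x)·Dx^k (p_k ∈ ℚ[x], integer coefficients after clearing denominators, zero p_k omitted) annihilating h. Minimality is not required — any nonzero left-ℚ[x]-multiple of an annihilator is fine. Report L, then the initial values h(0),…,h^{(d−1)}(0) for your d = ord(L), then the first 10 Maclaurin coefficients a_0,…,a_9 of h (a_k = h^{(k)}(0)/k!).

f: a_k = 2, 2, 8, 14, 38, 80, 194, 434, 1016, 2318, …
Substitute x→r, Dx→(1/r')Dx; clear ⇒ L₀.
L = (2 + 28·x) + (-1 - 4·x + 8·x^2 + 24·x^3)·Dx  (order 1).
h: a_k = 2, 4, 24, 0, 288, -576, 4608, -16128, 87552, -368640, …
ICs: h(0) = 2.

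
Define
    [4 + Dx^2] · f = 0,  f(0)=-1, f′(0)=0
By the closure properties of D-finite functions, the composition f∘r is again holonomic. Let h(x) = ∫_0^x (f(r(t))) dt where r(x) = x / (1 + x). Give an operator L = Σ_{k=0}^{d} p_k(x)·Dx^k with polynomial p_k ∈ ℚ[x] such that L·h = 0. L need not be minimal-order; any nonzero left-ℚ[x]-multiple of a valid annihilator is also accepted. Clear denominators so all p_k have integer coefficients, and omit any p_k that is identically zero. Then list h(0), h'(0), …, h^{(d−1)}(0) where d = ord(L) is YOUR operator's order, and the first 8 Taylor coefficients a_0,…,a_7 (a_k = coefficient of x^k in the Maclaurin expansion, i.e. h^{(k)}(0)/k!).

f: a_k = -1, 0, 2, 0, -2/3, 0, 4/45, 0, …
f∘r: x↦r, Dx↦Dx/r' in L_f ⇒ L₀.
h=∫₀ˣh₀: take L = L₀·Dx.
L = 4·Dx + (2 + 6·x + 6·x^2 + 2·x^3)·Dx^2 + (1 + 4·x + 6·x^2 + 4·x^3 + x^4)·Dx^3  (order 3).
h: a_k = 0, -1, 0, 2/3, -1, 16/15, -8/9, 22/45, …
ICs: h(0) = 0, h′(0) = -1, h′′(0) = 0.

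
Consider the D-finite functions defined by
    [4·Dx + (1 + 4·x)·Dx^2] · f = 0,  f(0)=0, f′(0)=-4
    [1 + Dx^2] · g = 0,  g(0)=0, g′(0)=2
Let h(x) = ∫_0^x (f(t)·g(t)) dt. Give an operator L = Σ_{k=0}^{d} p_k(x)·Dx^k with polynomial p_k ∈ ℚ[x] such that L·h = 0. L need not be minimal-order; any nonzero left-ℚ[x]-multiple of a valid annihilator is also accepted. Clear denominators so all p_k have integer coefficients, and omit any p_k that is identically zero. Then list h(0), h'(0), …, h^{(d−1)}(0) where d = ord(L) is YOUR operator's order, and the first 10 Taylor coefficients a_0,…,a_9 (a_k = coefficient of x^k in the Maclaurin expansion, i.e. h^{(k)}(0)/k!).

L = (-147 - 144·x - 224·x^2 + 256·x^3 + 256·x^4)·Dx + (-56 - 160·x + 384·x^2 + 512·x^3)·Dx^2 + (-150 - 160·x - 192·x^2 + 512·x^3 + 512·x^4)·Dx^3 + (-56 - 160·x + 384·x^2 + 512·x^3)·Dx^4 + (-3 - 16·x + 32·x^2 + 256·x^3 + 256·x^4)·Dx^5  (order 5).
h: a_k = 0, 0, 0, -8/3, 4, -124/15, 188/9, -3623/63, 10081/60, -581267/1134, …
ICs: h(0) = 0, h′(0) = 0, h′′(0) = 0, h′′′(0) = -16, h′′′′(0) = 96.

f: a_k = 0, -4, 8, -64/3, 64, -1024/5, 2048/3, -16384/7, 8192, -262144/9, …
g: a_k = 0, 2, 0, -1/3, 0, 1/60, 0, -1/2520, 0, 1/181440, …
L₀ := L_f ⊗_s L_g (sym. prod.), ord ≤ 4.
h=∫h₀ ⇒ L = L₀·Dx.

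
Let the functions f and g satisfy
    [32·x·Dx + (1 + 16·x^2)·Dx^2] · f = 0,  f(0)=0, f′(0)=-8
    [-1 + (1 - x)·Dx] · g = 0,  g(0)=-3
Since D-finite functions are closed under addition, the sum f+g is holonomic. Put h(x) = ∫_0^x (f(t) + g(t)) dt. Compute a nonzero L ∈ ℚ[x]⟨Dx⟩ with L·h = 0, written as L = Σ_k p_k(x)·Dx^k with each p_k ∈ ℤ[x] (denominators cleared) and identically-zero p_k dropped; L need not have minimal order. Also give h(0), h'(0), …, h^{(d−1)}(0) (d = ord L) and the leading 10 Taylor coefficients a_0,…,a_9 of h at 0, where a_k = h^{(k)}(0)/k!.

L = (32 - 128·x - 1536·x^2)·Dx^2 + (-19 + 32·x + 656·x^2 - 1536·x^3)·Dx^3 + (1 + 15·x + 240·x^3 - 256·x^4)·Dx^4  (order 4).
h: a_k = 0, -3, -11/2, -1, 119/12, -3/5, -2063/30, -3/7, 32747/56, -1/3, …
ICs: h(0) = 0, h′(0) = -3, h′′(0) = -11, h′′′(0) = -6.

f: a_k = 0, -8, 0, 128/3, 0, -2048/5, 0, 32768/7, 0, -524288/9, …
g: a_k = -3, -3, -3, -3, -3, -3, -3, -3, -3, -3, …
Sum ⇒ L₀ = lclm(L_f,L_g) in ℚ(x)⟨Dx⟩.
Integrate: L := L₀·Dx.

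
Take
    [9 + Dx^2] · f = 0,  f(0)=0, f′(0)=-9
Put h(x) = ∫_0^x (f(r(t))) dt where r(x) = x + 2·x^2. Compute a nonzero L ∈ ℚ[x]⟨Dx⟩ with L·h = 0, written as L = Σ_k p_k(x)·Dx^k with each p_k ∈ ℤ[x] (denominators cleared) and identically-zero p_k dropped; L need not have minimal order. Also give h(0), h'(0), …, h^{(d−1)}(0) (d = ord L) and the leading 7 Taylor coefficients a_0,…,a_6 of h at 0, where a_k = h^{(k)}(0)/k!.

f: a_k = 0, -9, 0, 27/2, 0, -243/40, 0, …
L₀ from L_f via x↦r, Dx↦r'^{-1}Dx.
h=∫₀ˣh₀: take L = L₀·Dx.
L = (9 + 108·x + 432·x^2 + 576·x^3)·Dx - 4·Dx^2 + (1 + 4·x)·Dx^3  (order 3).
h: a_k = 0, 0, -9/2, -6, 27/8, 81/5, 2079/80, …
ICs: h(0) = 0, h′(0) = 0, h′′(0) = -9.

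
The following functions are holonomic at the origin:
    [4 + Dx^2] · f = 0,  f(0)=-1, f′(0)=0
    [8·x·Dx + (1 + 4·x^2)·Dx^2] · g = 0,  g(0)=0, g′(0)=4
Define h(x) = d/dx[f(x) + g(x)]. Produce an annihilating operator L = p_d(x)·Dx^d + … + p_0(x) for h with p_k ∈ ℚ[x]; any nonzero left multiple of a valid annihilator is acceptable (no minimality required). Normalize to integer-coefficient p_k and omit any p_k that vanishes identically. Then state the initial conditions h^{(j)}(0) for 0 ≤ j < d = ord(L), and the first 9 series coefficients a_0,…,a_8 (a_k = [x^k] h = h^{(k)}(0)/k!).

L = (-352·x + 1792·x^3 + 512·x^5) + (-4 + 112·x^2 + 576·x^4 + 256·x^6)·Dx + (-88·x + 448·x^3 + 128·x^5)·Dx^2 + (-1 + 28·x^2 + 144·x^4 + 64·x^6)·Dx^3  (order 3).
h: a_k = 4, 4, -16, -8/3, 64, 8/15, -256, -16/315, 1024, …
ICs: h(0) = 4, h′(0) = 4, h′′(0) = -32.

f: a_k = -1, 0, 2, 0, -2/3, 0, 4/45, 0, -2/315, …
g: a_k = 0, 4, 0, -16/3, 0, 64/5, 0, -256/7, 0, …
h₀=f+g: left-lcm gives L₀, ord ≤ 4.
h₀' ⇒ L via d/dx closure of L₀.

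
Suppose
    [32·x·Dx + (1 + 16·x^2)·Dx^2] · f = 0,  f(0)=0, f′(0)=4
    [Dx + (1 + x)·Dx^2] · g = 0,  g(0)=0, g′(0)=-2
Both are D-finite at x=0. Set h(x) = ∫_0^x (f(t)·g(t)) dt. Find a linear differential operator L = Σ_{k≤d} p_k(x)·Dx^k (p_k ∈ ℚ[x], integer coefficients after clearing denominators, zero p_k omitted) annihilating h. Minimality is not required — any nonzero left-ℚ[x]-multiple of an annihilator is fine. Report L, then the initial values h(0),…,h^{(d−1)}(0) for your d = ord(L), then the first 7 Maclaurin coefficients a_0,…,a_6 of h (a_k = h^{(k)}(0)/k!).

L = (4224 + 8384·x + 204800·x^2 + 531456·x^3 + 491520·x^4 + 212992·x^5 + 262144·x^7)·Dx^2 + (4098 + 28864·x + 258368·x^2 + 1045504·x^3 + 1798144·x^4 + 1523712·x^5 + 573440·x^6 + 786432·x^7 + 917504·x^8)·Dx^3 + (132 + 8644·x + 37632·x^2 + 196032·x^3 + 614400·x^4 + 955392·x^5 + 786432·x^6 + 540672·x^7 + 786432·x^8 + 524288·x^9)·Dx^4 + (65 + 258·x + 2497·x^2 + 8576·x^3 + 30336·x^4 + 76800·x^5 + 118272·x^6 + 98304·x^7 + 98304·x^8 + 131072·x^9 + 65536·x^10)·Dx^5  (order 5).
h: a_k = 0, 0, 0, -8/3, 1, 8, -29/9, …
ICs: h(0) = 0, h′(0) = 0, h′′(0) = 0, h′′′(0) = -16, h′′′′(0) = 24.

f: a_k = 0, 4, 0, -64/3, 0, 1024/5, 0, …
g: a_k = 0, -2, 1, -2/3, 1/2, -2/5, 1/3, …
Product ⇒ symmetric product L₀, ord ≤ 4.
Integrate: L := L₀·Dx.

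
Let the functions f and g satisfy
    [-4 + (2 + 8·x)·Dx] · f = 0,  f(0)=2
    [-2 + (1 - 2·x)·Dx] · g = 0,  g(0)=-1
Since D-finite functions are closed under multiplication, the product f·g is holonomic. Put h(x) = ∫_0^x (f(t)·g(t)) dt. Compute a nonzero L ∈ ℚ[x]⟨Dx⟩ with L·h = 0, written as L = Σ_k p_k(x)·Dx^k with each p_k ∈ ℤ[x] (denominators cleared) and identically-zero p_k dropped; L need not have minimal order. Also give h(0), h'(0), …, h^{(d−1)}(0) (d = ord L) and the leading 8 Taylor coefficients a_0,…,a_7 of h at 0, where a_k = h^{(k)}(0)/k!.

f: a_k = 2, 4, -4, 8, -20, 56, -168, 528, …
g: a_k = -1, -2, -4, -8, -16, -32, -64, -128, …
Product ⇒ symmetric product L₀, ord ≤ 1.
∫: right-multiply L₀ by Dx.
L = (4 + 4·x)·Dx + (-1 - 2·x + 8·x^2)·Dx^2  (order 2).
h: a_k = 0, -2, -4, -4, -8, -44/5, -24, -120/7, …
ICs: h(0) = 0, h′(0) = -2.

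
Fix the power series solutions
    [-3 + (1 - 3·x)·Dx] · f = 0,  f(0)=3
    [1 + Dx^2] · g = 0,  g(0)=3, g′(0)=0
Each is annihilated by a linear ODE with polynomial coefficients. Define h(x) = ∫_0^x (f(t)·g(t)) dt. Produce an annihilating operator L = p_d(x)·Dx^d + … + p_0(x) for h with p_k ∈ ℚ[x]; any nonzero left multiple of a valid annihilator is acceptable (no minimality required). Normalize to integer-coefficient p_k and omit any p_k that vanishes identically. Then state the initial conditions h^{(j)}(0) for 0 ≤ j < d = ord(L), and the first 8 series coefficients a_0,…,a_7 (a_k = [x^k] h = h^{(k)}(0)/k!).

f: a_k = 3, 9, 27, 81, 243, 729, 2187, 6561, …
g: a_k = 3, 0, -3/2, 0, 1/8, 0, -1/240, 0, …
f·g: L₀ = L_f ⊗_s L_g, ord ≤ 1·2.
h=∫₀ˣh₀: take L = L₀·Dx.
L = (-1 + 3·x)·Dx + 6·Dx^2 + (-1 + 3·x)·Dx^3  (order 3).
h: a_k = 0, 9, 27/2, 51/2, 459/8, 5511/40, 5511/16, 495989/560, …
ICs: h(0) = 0, h′(0) = 9, h′′(0) = 27.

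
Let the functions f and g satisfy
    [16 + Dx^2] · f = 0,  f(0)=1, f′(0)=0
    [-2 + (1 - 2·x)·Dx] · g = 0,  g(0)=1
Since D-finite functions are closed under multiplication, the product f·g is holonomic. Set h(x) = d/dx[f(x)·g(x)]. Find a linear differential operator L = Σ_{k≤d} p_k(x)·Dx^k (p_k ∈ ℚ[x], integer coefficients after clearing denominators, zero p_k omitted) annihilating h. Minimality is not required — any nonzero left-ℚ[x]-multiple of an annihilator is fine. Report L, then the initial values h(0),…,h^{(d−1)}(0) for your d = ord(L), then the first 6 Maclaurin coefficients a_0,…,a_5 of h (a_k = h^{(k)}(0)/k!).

L = (8 - 64·x + 64·x^2) + (-4 + 8·x)·Dx + (1 - 4·x + 4·x^2)·Dx^2  (order 2).
h: a_k = 2, -8, -24, -64/3, -160/3, -2432/15, …
ICs: h(0) = 2, h′(0) = -8.

f: a_k = 1, 0, -8, 0, 32/3, 0, …
g: a_k = 1, 2, 4, 8, 16, 32, …
L₀ := L_f ⊗_s L_g (sym. prod.), ord ≤ 2.
Derive L from L₀ (diff closure).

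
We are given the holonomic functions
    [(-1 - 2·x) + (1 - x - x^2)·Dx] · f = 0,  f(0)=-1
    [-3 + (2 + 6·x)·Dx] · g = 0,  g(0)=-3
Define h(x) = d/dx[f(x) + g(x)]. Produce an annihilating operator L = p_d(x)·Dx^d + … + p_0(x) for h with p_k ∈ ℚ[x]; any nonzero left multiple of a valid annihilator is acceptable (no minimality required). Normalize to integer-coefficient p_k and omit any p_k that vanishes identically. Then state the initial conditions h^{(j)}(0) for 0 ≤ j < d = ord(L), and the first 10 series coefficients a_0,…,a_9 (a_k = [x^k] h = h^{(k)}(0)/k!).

L = (-216 - 666·x - 972·x^2 - 468·x^3 - 270·x^4) + (-45 - 624·x - 2079·x^2 - 2688·x^3 - 1737·x^4 - 810·x^5)·Dx + (22 + 122·x + 146·x^2 - 162·x^3 - 426·x^4 - 474·x^5 - 180·x^6)·Dx^2  (order 2).
h: a_k = -11/2, 11/4, -387/16, 575/32, -35755/256, 97845/512, -1816647/2048, 7329895/4096, -412420635/65536, 2036567705/131072, …
ICs: h(0) = -11/2, h′(0) = 11/4.

f: a_k = -1, -1, -2, -3, -5, -8, -13, -21, -34, -55, …
g: a_k = -3, -9/2, 27/8, -81/16, 1215/128, -5103/256, 45927/1024, -216513/2048, 8444007/32768, -42220035/65536, …
Sum ⇒ L₀ = lclm(L_f,L_g) in ℚ(x)⟨Dx⟩.
h₀' ⇒ L via d/dx closure of L₀.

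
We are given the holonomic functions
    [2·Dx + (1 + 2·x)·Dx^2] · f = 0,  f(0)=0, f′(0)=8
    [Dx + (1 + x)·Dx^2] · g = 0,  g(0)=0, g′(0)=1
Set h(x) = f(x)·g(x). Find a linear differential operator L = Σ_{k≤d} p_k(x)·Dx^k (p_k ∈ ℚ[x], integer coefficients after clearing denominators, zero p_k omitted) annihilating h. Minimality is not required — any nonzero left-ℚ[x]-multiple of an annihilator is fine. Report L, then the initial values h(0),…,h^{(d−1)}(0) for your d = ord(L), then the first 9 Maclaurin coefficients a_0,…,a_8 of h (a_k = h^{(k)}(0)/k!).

f: a_k = 0, 8, -8, 32/3, -16, 128/5, -128/3, 512/7, -128, …
g: a_k = 0, 1, -1/2, 1/3, -1/4, 1/5, -1/6, 1/7, -1/8, …
h₀=f·g: eliminate ⇒ L₀, order ≤ 2·2.
L = (20 + 48·x + 32·x^2)·Dx + (66 + 268·x + 360·x^2 + 160·x^3)·Dx^2 + (32 + 180·x + 372·x^2 + 336·x^3 + 112·x^4)·Dx^3 + (3 + 22·x + 63·x^2 + 88·x^3 + 60·x^4 + 16·x^5)·Dx^4  (order 4).
h: a_k = 0, 0, 8, -12, 52/3, -26, 1834/45, -332/5, 2344/21, …
ICs: h(0) = 0, h′(0) = 0, h′′(0) = 16, h′′′(0) = -72.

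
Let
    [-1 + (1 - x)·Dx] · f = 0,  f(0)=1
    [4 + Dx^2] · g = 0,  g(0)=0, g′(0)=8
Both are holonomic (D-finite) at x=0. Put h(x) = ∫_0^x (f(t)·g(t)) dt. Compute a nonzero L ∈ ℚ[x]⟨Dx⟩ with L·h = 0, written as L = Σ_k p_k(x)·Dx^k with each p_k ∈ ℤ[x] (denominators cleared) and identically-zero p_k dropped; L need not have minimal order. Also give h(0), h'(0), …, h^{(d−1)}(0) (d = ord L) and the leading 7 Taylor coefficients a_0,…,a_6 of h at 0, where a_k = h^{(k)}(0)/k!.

f: a_k = 1, 1, 1, 1, 1, 1, 1, …
g: a_k = 0, 8, 0, -16/3, 0, 16/15, 0, …
f·g: L₀ = L_f ⊗_s L_g, ord ≤ 1·2.
Integrate: L := L₀·Dx.
L = (-4 + 4·x)·Dx + 2·Dx^2 + (-1 + x)·Dx^3  (order 3).
h: a_k = 0, 0, 4, 8/3, 2/3, 8/15, 28/45, …
ICs: h(0) = 0, h′(0) = 0, h′′(0) = 8.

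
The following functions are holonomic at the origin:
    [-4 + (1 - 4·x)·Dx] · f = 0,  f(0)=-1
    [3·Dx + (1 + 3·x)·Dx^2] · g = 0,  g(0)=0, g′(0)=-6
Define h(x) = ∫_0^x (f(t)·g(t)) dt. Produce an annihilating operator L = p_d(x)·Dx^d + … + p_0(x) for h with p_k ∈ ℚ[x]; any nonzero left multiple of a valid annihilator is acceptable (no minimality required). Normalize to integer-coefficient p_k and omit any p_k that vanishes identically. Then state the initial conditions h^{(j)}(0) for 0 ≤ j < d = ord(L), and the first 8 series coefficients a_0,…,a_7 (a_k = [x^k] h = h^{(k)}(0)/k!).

L = 12·Dx + (5 + 36·x)·Dx^2 + (-1 + x + 12·x^2)·Dx^3  (order 3).
h: a_k = 0, 0, 3, 5, 39/2, 543/10, 986/5, 3207/5, …
ICs: h(0) = 0, h′(0) = 0, h′′(0) = 6.

f: a_k = -1, -4, -16, -64, -256, -1024, -4096, -16384, …
g: a_k = 0, -6, 9, -18, 81/2, -486/5, 243, -4374/7, …
f·g: L₀ = L_f ⊗_s L_g, ord ≤ 1·2.
Integrate: L := L₀·Dx.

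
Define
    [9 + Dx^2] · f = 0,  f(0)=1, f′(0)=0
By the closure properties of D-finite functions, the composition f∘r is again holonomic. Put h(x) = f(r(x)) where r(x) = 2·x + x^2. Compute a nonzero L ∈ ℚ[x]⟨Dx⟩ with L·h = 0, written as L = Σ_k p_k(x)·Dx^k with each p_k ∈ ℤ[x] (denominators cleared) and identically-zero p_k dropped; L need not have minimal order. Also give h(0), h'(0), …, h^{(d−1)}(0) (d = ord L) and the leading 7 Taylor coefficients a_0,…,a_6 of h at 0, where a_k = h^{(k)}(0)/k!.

L = (36 + 108·x + 108·x^2 + 36·x^3) - Dx + (1 + x)·Dx^2  (order 2).
h: a_k = 1, 0, -18, -18, 99/2, 108, 81/5, …
ICs: h(0) = 1, h′(0) = 0.

f: a_k = 1, 0, -9/2, 0, 27/8, 0, -81/80, …
h₀=f(r): pull back L_f along r ⇒ L₀.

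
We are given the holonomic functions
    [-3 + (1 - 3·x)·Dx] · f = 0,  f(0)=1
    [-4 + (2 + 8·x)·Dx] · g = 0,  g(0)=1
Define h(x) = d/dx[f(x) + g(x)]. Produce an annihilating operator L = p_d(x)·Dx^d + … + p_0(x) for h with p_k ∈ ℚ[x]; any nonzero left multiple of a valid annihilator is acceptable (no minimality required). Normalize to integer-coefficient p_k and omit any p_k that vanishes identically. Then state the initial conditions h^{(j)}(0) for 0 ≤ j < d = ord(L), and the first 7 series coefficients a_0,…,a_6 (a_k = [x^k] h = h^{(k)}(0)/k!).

f: a_k = 1, 3, 9, 27, 81, 243, 729, …
g: a_k = 1, 2, -2, 4, -10, 28, -84, …
f+g: L₀ = lclm(L_f,L_g), ord ≤ 1+1.
Differentiate: ansatz ord ≤ ord L₀ ⇒ L.
L = (-90 - 108·x) + (-21 - 252·x - 378·x^2)·Dx + (4 + 13·x - 39·x^2 - 108·x^3)·Dx^2  (order 2).
h: a_k = 5, 14, 93, 284, 1355, 3870, 17157, …
ICs: h(0) = 5, h′(0) = 14.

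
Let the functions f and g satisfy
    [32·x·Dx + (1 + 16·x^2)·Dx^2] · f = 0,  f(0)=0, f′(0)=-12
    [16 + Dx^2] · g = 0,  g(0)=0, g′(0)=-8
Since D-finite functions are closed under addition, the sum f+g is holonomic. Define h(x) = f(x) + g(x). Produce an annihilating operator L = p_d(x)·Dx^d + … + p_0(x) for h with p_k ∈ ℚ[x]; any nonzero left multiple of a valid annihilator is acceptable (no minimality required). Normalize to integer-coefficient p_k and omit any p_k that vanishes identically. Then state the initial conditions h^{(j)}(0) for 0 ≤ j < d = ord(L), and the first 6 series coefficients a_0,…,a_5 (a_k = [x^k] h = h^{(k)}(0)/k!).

f: a_k = 0, -12, 0, 64, 0, -3072/5, …
g: a_k = 0, -8, 0, 64/3, 0, -256/15, …
h₀=f+g: left-lcm gives L₀, ord ≤ 4.
L = (-5632·x + 114688·x^3 + 131072·x^5)·Dx + (-16 + 1792·x^2 + 36864·x^4 + 65536·x^6)·Dx^2 + (-352·x + 7168·x^3 + 8192·x^5)·Dx^3 + (-1 + 112·x^2 + 2304·x^4 + 4096·x^6)·Dx^4  (order 4).
h: a_k = 0, -20, 0, 256/3, 0, -9472/15, …
ICs: h(0) = 0, h′(0) = -20, h′′(0) = 0, h′′′(0) = 512.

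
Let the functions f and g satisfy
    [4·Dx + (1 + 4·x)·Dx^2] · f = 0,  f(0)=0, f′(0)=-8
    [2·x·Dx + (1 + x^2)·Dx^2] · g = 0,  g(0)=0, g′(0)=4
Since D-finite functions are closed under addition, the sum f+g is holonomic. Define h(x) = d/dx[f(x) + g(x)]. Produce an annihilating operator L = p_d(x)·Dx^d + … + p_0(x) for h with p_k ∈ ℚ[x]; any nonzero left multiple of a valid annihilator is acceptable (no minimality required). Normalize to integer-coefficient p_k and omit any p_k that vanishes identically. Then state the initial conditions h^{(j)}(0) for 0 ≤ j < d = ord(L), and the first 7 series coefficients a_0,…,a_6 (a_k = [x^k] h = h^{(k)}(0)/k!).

L = (-4 - 48·x + 12·x^2 + 16·x^3) + (-17 - 8·x - 45·x^2 + 24·x^3 + 32·x^4)·Dx + (-2 - 7·x + 4·x^2 + x^3 + 6·x^4 + 8·x^5)·Dx^2  (order 2).
h: a_k = -4, 32, -132, 512, -2044, 8192, -32772, …
ICs: h(0) = -4, h′(0) = 32.

f: a_k = 0, -8, 16, -128/3, 128, -2048/5, 4096/3, …
g: a_k = 0, 4, 0, -4/3, 0, 4/5, 0, …
Sum ⇒ L₀ = lclm(L_f,L_g) in ℚ(x)⟨Dx⟩.
h=h₀': d/dx-closure on L₀ ⇒ L.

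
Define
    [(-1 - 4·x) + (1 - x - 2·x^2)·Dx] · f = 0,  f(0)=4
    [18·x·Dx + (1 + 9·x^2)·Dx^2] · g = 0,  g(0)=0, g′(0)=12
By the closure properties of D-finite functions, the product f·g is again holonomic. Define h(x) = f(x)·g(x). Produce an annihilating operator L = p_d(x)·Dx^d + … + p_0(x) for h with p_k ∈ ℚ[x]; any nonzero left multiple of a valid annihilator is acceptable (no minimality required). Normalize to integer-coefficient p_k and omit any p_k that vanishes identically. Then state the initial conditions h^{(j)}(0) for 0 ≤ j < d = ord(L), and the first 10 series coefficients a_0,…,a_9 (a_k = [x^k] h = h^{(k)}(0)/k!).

f: a_k = 4, 4, 12, 20, 44, 84, 172, 340, 684, 1364, …
g: a_k = 0, 12, 0, -36, 0, 972/5, 0, -8748/7, 0, 8748, …
f·g: L₀ = L_f ⊗_s L_g, ord ≤ 1·2.
L = (4 + 18·x + 108·x^2) + (2 - 10·x + 36·x^2 + 108·x^3)·Dx + (-1 + x - 7·x^2 + 9·x^3 + 18·x^4)·Dx^2  (order 2).
h: a_k = 0, 48, 48, 0, 96, 4368/5, 5328/5, -76512/35, -384/7, 1069776/35, …
ICs: h(0) = 0, h′(0) = 48.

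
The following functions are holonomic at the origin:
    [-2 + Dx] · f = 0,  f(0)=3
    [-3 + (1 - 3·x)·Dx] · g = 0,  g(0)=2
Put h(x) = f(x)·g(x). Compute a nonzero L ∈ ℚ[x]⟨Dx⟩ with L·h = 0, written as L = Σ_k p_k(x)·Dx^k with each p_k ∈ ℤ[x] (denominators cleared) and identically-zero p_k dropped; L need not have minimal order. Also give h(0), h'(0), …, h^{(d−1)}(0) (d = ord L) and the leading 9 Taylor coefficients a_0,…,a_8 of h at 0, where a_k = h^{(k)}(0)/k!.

L = (5 - 6·x) + (-1 + 3·x)·Dx  (order 1).
h: a_k = 6, 30, 102, 314, 946, 14198/5, 25558/3, 2683606/105, 8050822/105, …
ICs: h(0) = 6.

f: a_k = 3, 6, 6, 4, 2, 4/5, 4/15, 8/105, 2/105, …
g: a_k = 2, 6, 18, 54, 162, 486, 1458, 4374, 13122, …
Product ⇒ symmetric product L₀, ord ≤ 1.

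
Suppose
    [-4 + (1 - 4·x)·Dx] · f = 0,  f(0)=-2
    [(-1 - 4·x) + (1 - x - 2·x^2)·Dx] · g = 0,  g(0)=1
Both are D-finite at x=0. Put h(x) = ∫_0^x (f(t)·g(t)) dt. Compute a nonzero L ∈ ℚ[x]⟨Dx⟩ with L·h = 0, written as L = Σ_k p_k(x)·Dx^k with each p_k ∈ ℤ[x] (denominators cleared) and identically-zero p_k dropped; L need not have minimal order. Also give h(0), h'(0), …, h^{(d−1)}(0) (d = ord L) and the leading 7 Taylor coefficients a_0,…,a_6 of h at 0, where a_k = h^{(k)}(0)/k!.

f: a_k = -2, -8, -32, -128, -512, -2048, -8192, …
g: a_k = 1, 1, 3, 5, 11, 21, 43, …
f·g: L₀ = L_f ⊗_s L_g, ord ≤ 1·1.
Integrate: L := L₀·Dx.
L = (-5 + 4·x + 24·x^2)·Dx + (1 - 5·x + 2·x^2 + 8·x^3)·Dx^2  (order 2).
h: a_k = 0, -2, -5, -46/3, -97/2, -798/5, -539, …
ICs: h(0) = 0, h′(0) = -2.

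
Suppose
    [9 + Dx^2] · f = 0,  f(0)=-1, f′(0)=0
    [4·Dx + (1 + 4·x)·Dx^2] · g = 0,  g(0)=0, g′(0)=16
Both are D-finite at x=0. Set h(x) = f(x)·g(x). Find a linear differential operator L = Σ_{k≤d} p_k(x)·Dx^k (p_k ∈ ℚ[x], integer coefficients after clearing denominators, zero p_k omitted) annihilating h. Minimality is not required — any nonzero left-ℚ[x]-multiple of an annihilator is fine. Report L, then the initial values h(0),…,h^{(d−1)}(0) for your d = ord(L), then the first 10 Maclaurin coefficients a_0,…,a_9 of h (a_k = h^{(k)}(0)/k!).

f: a_k = -1, 0, 9/2, 0, -27/8, 0, 81/80, 0, -729/4480, 0, …
g: a_k = 0, 16, -32, 256/3, -256, 4096/5, -8192/3, 65536/7, -32768, 1048576/9, …
f·g: L₀ = L_f ⊗_s L_g, ord ≤ 2·2.
L = (-2043 - 1296·x + 44064·x^2 + 186624·x^3 + 186624·x^4) + (72 + 5472·x + 31104·x^2 + 41472·x^3)·Dx + (-182 + 864·x + 12096·x^2 + 41472·x^3 + 41472·x^4)·Dx^2 + (8 + 608·x + 3456·x^2 + 4608·x^3)·Dx^3 + (5 + 112·x + 800·x^2 + 2304·x^3 + 2304·x^4)·Dx^4  (order 4).
h: a_k = 0, -16, 32, -40/3, 112, -2446/5, 5060/3, -208169/35, 106558/5, -194189089/2520, …
ICs: h(0) = 0, h′(0) = -16, h′′(0) = 64, h′′′(0) = -80.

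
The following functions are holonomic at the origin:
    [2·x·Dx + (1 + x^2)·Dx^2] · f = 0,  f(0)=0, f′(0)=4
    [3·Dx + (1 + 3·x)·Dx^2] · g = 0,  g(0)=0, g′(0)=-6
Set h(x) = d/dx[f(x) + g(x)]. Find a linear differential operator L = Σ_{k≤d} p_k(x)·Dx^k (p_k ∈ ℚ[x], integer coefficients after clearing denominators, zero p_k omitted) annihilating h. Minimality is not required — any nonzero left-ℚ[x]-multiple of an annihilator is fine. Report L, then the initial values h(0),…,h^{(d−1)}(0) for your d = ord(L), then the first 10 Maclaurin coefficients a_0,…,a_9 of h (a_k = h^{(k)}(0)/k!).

f: a_k = 0, 4, 0, -4/3, 0, 4/5, 0, -4/7, 0, 4/9, …
g: a_k = 0, -6, 9, -18, 81/2, -486/5, 243, -4374/7, 6561/4, -4374, …
f+g: L₀ = lclm(L_f,L_g), ord ≤ 2+2.
Derive L from L₀ (diff closure).
L = (-6 - 54·x + 18·x^2 + 18·x^3) + (-20 - 12·x - 48·x^2 + 36·x^3 + 36·x^4)·Dx + (-3 - 7·x + 6·x^2 + 2·x^3 + 9·x^4 + 9·x^5)·Dx^2  (order 2).
h: a_k = -2, 18, -58, 162, -482, 1458, -4378, 13122, -39362, 118098, …
ICs: h(0) = -2, h′(0) = 18.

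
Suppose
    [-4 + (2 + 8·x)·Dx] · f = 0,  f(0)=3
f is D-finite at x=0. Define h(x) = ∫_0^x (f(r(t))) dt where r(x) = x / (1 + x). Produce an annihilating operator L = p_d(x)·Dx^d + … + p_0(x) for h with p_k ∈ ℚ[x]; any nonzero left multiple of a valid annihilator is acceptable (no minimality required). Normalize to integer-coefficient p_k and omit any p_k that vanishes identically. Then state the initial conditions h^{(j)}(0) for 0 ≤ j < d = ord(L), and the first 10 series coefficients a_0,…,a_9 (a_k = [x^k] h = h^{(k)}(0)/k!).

f: a_k = 3, 6, -6, 12, -30, 84, -252, 792, -2574, 8580, …
L₀ from L_f via x↦r, Dx↦r'^{-1}Dx.
∫: right-multiply L₀ by Dx.
L = -2·Dx + (1 + 6·x + 5·x^2)·Dx^2  (order 2).
h: a_k = 0, 3, 3, -4, 15/2, -18, 51, -1128/7, 2193/4, -5900/3, …
ICs: h(0) = 0, h′(0) = 3.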